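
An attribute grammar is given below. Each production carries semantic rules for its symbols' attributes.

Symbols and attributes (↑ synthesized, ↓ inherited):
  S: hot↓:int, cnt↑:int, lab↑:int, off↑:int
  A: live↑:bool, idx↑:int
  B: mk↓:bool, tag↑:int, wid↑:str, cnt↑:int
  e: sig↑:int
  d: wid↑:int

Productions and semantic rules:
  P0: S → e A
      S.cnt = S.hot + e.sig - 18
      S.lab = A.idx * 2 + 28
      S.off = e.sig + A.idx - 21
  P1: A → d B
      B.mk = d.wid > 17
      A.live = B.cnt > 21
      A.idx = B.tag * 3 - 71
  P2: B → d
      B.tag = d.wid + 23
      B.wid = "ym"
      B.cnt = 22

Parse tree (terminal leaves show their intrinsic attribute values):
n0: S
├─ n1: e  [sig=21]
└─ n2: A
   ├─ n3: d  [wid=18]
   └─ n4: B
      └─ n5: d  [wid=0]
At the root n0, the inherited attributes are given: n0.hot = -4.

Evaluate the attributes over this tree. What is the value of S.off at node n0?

-2

1. n0.hot = -4  [given at root]
2. n1.sig = 21  [terminal]
3. n3.wid = 18  [terminal]
4. n4.mk = true  [d.wid > 17]
5. n5.wid = 0  [terminal]
6. n4.tag = 23  [d.wid + 23]
7. n4.wid = "ym"  ["ym"]
8. n4.cnt = 22  [22]
9. n2.live = true  [B.cnt > 21]
10. n2.idx = -2  [B.tag * 3 - 71]
11. n0.cnt = -1  [S.hot + e.sig - 18]
12. n0.lab = 24  [A.idx * 2 + 28]
13. n0.off = -2  [e.sig + A.idx - 21]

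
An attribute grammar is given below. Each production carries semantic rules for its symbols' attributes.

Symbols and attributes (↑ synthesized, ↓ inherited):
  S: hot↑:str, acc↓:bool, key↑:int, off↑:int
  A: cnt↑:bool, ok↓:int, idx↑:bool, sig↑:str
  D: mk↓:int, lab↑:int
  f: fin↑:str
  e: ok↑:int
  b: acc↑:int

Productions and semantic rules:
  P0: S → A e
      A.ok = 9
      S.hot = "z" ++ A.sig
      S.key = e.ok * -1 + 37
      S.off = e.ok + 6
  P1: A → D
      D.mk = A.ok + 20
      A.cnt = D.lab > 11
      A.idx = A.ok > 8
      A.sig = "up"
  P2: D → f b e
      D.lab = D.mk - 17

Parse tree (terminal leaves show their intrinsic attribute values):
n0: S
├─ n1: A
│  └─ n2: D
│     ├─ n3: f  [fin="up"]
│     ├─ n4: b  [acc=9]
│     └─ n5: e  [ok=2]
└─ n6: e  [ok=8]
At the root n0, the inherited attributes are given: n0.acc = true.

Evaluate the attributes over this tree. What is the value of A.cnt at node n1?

1. n0.acc = true  [given at root]
2. n1.ok = 9  [9]
3. n2.mk = 29  [A.ok + 20]
4. n3.fin = "up"  [terminal]
5. n4.acc = 9  [terminal]
6. n5.ok = 2  [terminal]
7. n2.lab = 12  [D.mk - 17]
8. n1.cnt = true  [D.lab > 11]
9. n1.idx = true  [A.ok > 8]
10. n1.sig = "up"  ["up"]
11. n6.ok = 8  [terminal]
12. n0.hot = "zup"  ["z" ++ A.sig]
13. n0.key = 29  [e.ok * -1 + 37]
14. n0.off = 14  [e.ok + 6]

true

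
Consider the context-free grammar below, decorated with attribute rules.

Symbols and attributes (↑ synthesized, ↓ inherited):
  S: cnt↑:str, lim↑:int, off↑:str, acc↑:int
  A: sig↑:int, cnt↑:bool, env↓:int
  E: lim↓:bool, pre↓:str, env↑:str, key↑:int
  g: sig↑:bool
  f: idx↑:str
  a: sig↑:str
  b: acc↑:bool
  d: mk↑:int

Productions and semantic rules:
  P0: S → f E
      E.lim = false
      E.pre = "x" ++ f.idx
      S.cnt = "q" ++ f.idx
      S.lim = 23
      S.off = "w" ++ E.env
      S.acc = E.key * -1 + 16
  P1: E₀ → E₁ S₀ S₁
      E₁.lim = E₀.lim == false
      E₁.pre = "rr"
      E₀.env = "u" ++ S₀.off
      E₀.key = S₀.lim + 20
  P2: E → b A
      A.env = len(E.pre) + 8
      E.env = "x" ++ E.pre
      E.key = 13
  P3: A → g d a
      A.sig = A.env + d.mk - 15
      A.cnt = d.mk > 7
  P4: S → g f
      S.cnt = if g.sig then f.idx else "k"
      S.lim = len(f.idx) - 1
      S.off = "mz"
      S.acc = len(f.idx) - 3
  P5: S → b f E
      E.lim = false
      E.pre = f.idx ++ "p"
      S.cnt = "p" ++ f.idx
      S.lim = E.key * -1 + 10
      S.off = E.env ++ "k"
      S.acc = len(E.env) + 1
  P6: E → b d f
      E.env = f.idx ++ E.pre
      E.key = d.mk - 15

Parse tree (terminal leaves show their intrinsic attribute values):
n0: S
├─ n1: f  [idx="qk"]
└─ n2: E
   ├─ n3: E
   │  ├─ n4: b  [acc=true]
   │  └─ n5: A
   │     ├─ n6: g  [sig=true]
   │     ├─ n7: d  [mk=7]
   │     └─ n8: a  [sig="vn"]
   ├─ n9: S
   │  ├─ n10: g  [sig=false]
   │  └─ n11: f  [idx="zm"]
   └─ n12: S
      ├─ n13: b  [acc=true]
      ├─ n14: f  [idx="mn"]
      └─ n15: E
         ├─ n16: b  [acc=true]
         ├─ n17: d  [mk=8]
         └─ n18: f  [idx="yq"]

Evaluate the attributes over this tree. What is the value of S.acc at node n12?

6

1. n1.idx = "qk"  [terminal]
2. n2.lim = false  [false]
3. n2.pre = "xqk"  ["x" ++ f.idx]
4. n3.lim = true  [E₀.lim == false]
5. n3.pre = "rr"  ["rr"]
6. n4.acc = true  [terminal]
7. n5.env = 10  [len(E.pre) + 8]
8. n6.sig = true  [terminal]
9. n7.mk = 7  [terminal]
10. n8.sig = "vn"  [terminal]
11. n5.sig = 2  [A.env + d.mk - 15]
12. n5.cnt = false  [d.mk > 7]
13. n3.env = "xrr"  ["x" ++ E.pre]
14. n3.key = 13  [13]
15. n10.sig = false  [terminal]
16. n11.idx = "zm"  [terminal]
17. n9.cnt = "k"  [if g.sig then f.idx else "k"]
18. n9.lim = 1  [len(f.idx) - 1]
19. n9.off = "mz"  ["mz"]
20. n9.acc = -1  [len(f.idx) - 3]
21. n13.acc = true  [terminal]
22. n14.idx = "mn"  [terminal]
23. n15.lim = false  [false]
24. n15.pre = "mnp"  [f.idx ++ "p"]
25. n16.acc = true  [terminal]
26. n17.mk = 8  [terminal]
27. n18.idx = "yq"  [terminal]
28. n15.env = "yqmnp"  [f.idx ++ E.pre]
29. n15.key = -7  [d.mk - 15]
30. n12.cnt = "pmn"  ["p" ++ f.idx]
31. n12.lim = 17  [E.key * -1 + 10]
32. n12.off = "yqmnpk"  [E.env ++ "k"]
33. n12.acc = 6  [len(E.env) + 1]
34. n2.env = "umz"  ["u" ++ S₀.off]
35. n2.key = 21  [S₀.lim + 20]
36. n0.cnt = "qqk"  ["q" ++ f.idx]
37. n0.lim = 23  [23]
38. n0.off = "wumz"  ["w" ++ E.env]
39. n0.acc = -5  [E.key * -1 + 16]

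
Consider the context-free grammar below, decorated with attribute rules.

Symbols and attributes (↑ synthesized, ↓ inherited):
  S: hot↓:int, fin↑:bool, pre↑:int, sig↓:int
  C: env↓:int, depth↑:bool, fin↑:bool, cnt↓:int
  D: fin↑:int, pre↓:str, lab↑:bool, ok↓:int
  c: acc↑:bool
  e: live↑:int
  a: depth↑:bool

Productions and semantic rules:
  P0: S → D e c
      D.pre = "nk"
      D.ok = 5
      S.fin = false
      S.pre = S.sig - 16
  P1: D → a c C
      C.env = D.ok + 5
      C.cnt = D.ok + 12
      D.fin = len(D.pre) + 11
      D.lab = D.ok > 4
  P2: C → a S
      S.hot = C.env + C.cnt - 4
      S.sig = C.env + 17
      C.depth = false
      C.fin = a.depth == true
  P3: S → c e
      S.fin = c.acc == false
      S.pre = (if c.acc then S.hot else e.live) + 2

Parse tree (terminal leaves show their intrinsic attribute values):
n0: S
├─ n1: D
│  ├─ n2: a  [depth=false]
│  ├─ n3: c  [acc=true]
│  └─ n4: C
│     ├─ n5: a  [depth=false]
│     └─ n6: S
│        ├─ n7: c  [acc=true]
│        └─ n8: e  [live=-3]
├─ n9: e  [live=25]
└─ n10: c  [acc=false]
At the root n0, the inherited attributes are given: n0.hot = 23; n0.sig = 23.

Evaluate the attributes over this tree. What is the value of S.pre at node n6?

1. n0.hot = 23  [given at root]
2. n0.sig = 23  [given at root]
3. n1.pre = "nk"  ["nk"]
4. n1.ok = 5  [5]
5. n2.depth = false  [terminal]
6. n3.acc = true  [terminal]
7. n4.env = 10  [D.ok + 5]
8. n4.cnt = 17  [D.ok + 12]
9. n5.depth = false  [terminal]
10. n6.hot = 23  [C.env + C.cnt - 4]
11. n6.sig = 27  [C.env + 17]
12. n7.acc = true  [terminal]
13. n8.live = -3  [terminal]
14. n6.fin = false  [c.acc == false]
15. n6.pre = 25  [(if c.acc then S.hot else e.live) + 2]
16. n4.depth = false  [false]
17. n4.fin = false  [a.depth == true]
18. n1.fin = 13  [len(D.pre) + 11]
19. n1.lab = true  [D.ok > 4]
20. n9.live = 25  [terminal]
21. n10.acc = false  [terminal]
22. n0.fin = false  [false]
23. n0.pre = 7  [S.sig - 16]

25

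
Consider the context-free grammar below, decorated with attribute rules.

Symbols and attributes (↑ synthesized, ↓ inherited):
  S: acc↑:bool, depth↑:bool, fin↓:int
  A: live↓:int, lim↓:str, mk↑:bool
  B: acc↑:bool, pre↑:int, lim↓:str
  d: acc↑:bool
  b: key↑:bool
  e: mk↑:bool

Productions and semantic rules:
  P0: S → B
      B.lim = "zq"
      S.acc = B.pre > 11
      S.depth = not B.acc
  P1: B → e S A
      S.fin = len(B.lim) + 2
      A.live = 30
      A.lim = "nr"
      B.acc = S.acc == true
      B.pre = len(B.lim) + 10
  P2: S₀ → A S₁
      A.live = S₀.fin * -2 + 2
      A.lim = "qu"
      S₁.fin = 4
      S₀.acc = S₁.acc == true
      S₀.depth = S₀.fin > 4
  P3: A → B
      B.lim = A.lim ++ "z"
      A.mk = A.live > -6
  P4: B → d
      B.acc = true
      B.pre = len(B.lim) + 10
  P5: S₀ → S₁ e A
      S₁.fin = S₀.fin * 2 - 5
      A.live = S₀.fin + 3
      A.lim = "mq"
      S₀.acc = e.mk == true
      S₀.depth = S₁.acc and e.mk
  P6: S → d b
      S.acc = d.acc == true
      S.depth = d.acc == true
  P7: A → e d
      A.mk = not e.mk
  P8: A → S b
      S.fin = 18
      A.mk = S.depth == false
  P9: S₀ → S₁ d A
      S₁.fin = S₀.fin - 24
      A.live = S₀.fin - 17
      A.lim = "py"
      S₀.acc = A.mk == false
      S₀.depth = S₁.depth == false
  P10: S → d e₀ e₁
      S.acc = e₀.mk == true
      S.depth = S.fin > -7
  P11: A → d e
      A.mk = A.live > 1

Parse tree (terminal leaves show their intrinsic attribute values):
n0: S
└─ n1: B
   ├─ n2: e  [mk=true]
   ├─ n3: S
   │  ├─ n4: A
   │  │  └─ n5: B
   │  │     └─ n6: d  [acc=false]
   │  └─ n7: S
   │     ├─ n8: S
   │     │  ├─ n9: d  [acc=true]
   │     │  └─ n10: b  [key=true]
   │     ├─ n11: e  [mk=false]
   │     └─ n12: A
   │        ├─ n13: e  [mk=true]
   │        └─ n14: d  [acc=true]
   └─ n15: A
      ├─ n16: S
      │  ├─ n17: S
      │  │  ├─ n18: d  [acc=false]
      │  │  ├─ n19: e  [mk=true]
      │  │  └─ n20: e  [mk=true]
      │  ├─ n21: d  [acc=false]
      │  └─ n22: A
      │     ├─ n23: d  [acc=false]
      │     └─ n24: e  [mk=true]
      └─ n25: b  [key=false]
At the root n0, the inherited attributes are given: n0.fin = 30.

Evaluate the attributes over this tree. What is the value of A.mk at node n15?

1. n0.fin = 30  [given at root]
2. n1.lim = "zq"  ["zq"]
3. n2.mk = true  [terminal]
4. n3.fin = 4  [len(B.lim) + 2]
5. n4.live = -6  [S₀.fin * -2 + 2]
6. n4.lim = "qu"  ["qu"]
7. n5.lim = "quz"  [A.lim ++ "z"]
8. n6.acc = false  [terminal]
9. n5.acc = true  [true]
10. n5.pre = 13  [len(B.lim) + 10]
11. n4.mk = false  [A.live > -6]
12. n7.fin = 4  [4]
13. n8.fin = 3  [S₀.fin * 2 - 5]
14. n9.acc = true  [terminal]
15. n10.key = true  [terminal]
16. n8.acc = true  [d.acc == true]
17. n8.depth = true  [d.acc == true]
18. n11.mk = false  [terminal]
19. n12.live = 7  [S₀.fin + 3]
20. n12.lim = "mq"  ["mq"]
21. n13.mk = true  [terminal]
22. n14.acc = true  [terminal]
23. n12.mk = false  [not e.mk]
24. n7.acc = false  [e.mk == true]
25. n7.depth = false  [S₁.acc and e.mk]
26. n3.acc = false  [S₁.acc == true]
27. n3.depth = false  [S₀.fin > 4]
28. n15.live = 30  [30]
29. n15.lim = "nr"  ["nr"]
30. n16.fin = 18  [18]
31. n17.fin = -6  [S₀.fin - 24]
32. n18.acc = false  [terminal]
33. n19.mk = true  [terminal]
34. n20.mk = true  [terminal]
35. n17.acc = true  [e₀.mk == true]
36. n17.depth = true  [S.fin > -7]
37. n21.acc = false  [terminal]
38. n22.live = 1  [S₀.fin - 17]
39. n22.lim = "py"  ["py"]
40. n23.acc = false  [terminal]
41. n24.mk = true  [terminal]
42. n22.mk = false  [A.live > 1]
43. n16.acc = true  [A.mk == false]
44. n16.depth = false  [S₁.depth == false]
45. n25.key = false  [terminal]
46. n15.mk = true  [S.depth == false]
47. n1.acc = false  [S.acc == true]
48. n1.pre = 12  [len(B.lim) + 10]
49. n0.acc = true  [B.pre > 11]
50. n0.depth = true  [not B.acc]

true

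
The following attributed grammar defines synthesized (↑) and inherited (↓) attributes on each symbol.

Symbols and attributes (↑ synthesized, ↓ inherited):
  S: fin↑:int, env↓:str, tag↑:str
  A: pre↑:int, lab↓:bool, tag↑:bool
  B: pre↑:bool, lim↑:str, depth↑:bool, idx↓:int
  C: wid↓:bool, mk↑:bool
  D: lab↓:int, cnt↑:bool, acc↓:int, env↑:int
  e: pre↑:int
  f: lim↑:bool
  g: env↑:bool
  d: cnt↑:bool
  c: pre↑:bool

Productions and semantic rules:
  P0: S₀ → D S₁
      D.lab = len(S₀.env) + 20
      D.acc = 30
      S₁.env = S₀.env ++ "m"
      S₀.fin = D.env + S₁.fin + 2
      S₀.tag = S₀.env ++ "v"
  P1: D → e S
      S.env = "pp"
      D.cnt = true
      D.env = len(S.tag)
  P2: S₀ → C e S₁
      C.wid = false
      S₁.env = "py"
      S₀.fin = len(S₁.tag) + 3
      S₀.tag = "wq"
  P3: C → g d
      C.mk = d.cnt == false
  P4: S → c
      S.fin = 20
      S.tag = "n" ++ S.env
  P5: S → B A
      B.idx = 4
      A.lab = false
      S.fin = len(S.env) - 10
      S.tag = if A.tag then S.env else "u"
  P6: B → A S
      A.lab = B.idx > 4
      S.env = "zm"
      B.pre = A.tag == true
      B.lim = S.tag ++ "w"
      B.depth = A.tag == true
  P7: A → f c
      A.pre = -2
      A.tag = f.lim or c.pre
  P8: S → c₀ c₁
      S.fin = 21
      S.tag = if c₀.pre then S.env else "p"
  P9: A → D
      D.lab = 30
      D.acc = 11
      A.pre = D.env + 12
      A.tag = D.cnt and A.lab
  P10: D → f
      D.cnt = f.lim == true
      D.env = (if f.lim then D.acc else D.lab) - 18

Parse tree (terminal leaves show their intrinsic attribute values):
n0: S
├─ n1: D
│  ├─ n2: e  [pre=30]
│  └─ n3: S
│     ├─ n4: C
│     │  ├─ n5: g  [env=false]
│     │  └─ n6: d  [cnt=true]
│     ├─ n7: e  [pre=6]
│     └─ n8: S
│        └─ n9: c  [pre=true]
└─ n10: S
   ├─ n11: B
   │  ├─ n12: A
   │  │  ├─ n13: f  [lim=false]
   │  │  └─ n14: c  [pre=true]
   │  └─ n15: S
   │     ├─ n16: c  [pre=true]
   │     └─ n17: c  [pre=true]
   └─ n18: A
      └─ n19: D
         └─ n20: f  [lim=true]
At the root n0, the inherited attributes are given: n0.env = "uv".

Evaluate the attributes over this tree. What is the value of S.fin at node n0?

-3

1. n0.env = "uv"  [given at root]
2. n1.lab = 22  [len(S₀.env) + 20]
3. n1.acc = 30  [30]
4. n2.pre = 30  [terminal]
5. n3.env = "pp"  ["pp"]
6. n4.wid = false  [false]
7. n5.env = false  [terminal]
8. n6.cnt = true  [terminal]
9. n4.mk = false  [d.cnt == false]
10. n7.pre = 6  [terminal]
11. n8.env = "py"  ["py"]
12. n9.pre = true  [terminal]
13. n8.fin = 20  [20]
14. n8.tag = "npy"  ["n" ++ S.env]
15. n3.fin = 6  [len(S₁.tag) + 3]
16. n3.tag = "wq"  ["wq"]
17. n1.cnt = true  [true]
18. n1.env = 2  [len(S.tag)]
19. n10.env = "uvm"  [S₀.env ++ "m"]
20. n11.idx = 4  [4]
21. n12.lab = false  [B.idx > 4]
22. n13.lim = false  [terminal]
23. n14.pre = true  [terminal]
24. n12.pre = -2  [-2]
25. n12.tag = true  [f.lim or c.pre]
26. n15.env = "zm"  ["zm"]
27. n16.pre = true  [terminal]
28. n17.pre = true  [terminal]
29. n15.fin = 21  [21]
30. n15.tag = "zm"  [if c₀.pre then S.env else "p"]
31. n11.pre = true  [A.tag == true]
32. n11.lim = "zmw"  [S.tag ++ "w"]
33. n11.depth = true  [A.tag == true]
34. n18.lab = false  [false]
35. n19.lab = 30  [30]
36. n19.acc = 11  [11]
37. n20.lim = true  [terminal]
38. n19.cnt = true  [f.lim == true]
39. n19.env = -7  [(if f.lim then D.acc else D.lab) - 18]
40. n18.pre = 5  [D.env + 12]
41. n18.tag = false  [D.cnt and A.lab]
42. n10.fin = -7  [len(S.env) - 10]
43. n10.tag = "u"  [if A.tag then S.env else "u"]
44. n0.fin = -3  [D.env + S₁.fin + 2]
45. n0.tag = "uvv"  [S₀.env ++ "v"]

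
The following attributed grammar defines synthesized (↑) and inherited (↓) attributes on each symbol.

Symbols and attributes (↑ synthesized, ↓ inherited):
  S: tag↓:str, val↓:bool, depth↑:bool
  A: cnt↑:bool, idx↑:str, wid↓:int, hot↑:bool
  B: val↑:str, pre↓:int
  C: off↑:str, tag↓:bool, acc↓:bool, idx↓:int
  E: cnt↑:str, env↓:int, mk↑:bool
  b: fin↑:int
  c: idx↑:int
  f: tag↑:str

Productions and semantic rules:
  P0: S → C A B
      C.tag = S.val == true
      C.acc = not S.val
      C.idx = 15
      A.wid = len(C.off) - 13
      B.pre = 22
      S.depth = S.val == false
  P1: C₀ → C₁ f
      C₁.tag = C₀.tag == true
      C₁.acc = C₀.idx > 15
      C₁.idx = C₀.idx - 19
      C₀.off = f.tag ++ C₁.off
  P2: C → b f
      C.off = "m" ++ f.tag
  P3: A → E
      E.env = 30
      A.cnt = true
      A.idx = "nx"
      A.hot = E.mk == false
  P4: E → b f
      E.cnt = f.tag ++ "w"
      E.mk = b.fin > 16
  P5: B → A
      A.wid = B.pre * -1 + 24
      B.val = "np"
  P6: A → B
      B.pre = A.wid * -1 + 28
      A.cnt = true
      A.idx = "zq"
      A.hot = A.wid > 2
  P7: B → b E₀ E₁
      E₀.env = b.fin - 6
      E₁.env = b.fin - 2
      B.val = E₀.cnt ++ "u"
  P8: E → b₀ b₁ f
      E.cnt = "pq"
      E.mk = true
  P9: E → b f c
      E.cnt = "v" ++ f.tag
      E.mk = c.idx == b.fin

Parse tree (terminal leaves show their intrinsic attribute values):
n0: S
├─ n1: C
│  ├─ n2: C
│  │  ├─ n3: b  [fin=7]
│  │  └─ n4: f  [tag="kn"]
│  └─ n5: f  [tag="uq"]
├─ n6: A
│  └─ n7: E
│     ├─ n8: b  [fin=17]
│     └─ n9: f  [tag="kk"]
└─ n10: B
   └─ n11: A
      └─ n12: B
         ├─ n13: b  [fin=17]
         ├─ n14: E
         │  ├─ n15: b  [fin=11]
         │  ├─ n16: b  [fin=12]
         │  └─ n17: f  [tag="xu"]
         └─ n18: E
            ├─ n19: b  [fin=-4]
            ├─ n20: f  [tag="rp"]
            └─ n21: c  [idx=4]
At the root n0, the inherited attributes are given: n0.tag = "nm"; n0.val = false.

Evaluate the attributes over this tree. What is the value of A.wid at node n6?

1. n0.tag = "nm"  [given at root]
2. n0.val = false  [given at root]
3. n1.tag = false  [S.val == true]
4. n1.acc = true  [not S.val]
5. n1.idx = 15  [15]
6. n2.tag = false  [C₀.tag == true]
7. n2.acc = false  [C₀.idx > 15]
8. n2.idx = -4  [C₀.idx - 19]
9. n3.fin = 7  [terminal]
10. n4.tag = "kn"  [terminal]
11. n2.off = "mkn"  ["m" ++ f.tag]
12. n5.tag = "uq"  [terminal]
13. n1.off = "uqmkn"  [f.tag ++ C₁.off]
14. n6.wid = -8  [len(C.off) - 13]
15. n7.env = 30  [30]
16. n8.fin = 17  [terminal]
17. n9.tag = "kk"  [terminal]
18. n7.cnt = "kkw"  [f.tag ++ "w"]
19. n7.mk = true  [b.fin > 16]
20. n6.cnt = true  [true]
21. n6.idx = "nx"  ["nx"]
22. n6.hot = false  [E.mk == false]
23. n10.pre = 22  [22]
24. n11.wid = 2  [B.pre * -1 + 24]
25. n12.pre = 26  [A.wid * -1 + 28]
26. n13.fin = 17  [terminal]
27. n14.env = 11  [b.fin - 6]
28. n15.fin = 11  [terminal]
29. n16.fin = 12  [terminal]
30. n17.tag = "xu"  [terminal]
31. n14.cnt = "pq"  ["pq"]
32. n14.mk = true  [true]
33. n18.env = 15  [b.fin - 2]
34. n19.fin = -4  [terminal]
35. n20.tag = "rp"  [terminal]
36. n21.idx = 4  [terminal]
37. n18.cnt = "vrp"  ["v" ++ f.tag]
38. n18.mk = false  [c.idx == b.fin]
39. n12.val = "pqu"  [E₀.cnt ++ "u"]
40. n11.cnt = true  [true]
41. n11.idx = "zq"  ["zq"]
42. n11.hot = false  [A.wid > 2]
43. n10.val = "np"  ["np"]
44. n0.depth = true  [S.val == false]

-8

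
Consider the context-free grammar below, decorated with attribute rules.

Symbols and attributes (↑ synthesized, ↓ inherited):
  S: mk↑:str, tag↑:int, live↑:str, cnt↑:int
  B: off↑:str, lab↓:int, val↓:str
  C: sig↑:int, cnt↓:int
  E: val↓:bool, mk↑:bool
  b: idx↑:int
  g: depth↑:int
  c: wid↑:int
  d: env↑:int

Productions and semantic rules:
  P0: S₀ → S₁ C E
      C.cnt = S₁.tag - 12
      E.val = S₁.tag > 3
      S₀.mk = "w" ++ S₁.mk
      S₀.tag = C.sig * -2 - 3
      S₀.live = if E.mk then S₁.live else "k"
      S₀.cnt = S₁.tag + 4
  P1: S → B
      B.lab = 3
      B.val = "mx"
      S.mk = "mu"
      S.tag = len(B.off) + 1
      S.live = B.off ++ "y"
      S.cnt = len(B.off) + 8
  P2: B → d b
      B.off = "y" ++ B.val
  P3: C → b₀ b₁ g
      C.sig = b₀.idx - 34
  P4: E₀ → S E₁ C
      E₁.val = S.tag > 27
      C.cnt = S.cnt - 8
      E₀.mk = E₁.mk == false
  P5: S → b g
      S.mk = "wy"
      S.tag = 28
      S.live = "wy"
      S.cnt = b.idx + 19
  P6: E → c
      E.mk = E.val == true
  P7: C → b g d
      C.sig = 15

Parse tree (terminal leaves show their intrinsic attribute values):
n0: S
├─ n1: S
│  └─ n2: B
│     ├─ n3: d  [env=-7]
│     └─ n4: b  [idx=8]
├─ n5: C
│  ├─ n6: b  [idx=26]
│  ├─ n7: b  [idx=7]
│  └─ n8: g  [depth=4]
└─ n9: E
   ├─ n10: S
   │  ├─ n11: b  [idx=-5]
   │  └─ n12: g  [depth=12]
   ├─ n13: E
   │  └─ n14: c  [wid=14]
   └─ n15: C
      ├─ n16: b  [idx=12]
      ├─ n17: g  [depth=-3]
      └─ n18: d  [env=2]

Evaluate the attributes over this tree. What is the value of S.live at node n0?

1. n2.lab = 3  [3]
2. n2.val = "mx"  ["mx"]
3. n3.env = -7  [terminal]
4. n4.idx = 8  [terminal]
5. n2.off = "ymx"  ["y" ++ B.val]
6. n1.mk = "mu"  ["mu"]
7. n1.tag = 4  [len(B.off) + 1]
8. n1.live = "ymxy"  [B.off ++ "y"]
9. n1.cnt = 11  [len(B.off) + 8]
10. n5.cnt = -8  [S₁.tag - 12]
11. n6.idx = 26  [terminal]
12. n7.idx = 7  [terminal]
13. n8.depth = 4  [terminal]
14. n5.sig = -8  [b₀.idx - 34]
15. n9.val = true  [S₁.tag > 3]
16. n11.idx = -5  [terminal]
17. n12.depth = 12  [terminal]
18. n10.mk = "wy"  ["wy"]
19. n10.tag = 28  [28]
20. n10.live = "wy"  ["wy"]
21. n10.cnt = 14  [b.idx + 19]
22. n13.val = true  [S.tag > 27]
23. n14.wid = 14  [terminal]
24. n13.mk = true  [E.val == true]
25. n15.cnt = 6  [S.cnt - 8]
26. n16.idx = 12  [terminal]
27. n17.depth = -3  [terminal]
28. n18.env = 2  [terminal]
29. n15.sig = 15  [15]
30. n9.mk = false  [E₁.mk == false]
31. n0.mk = "wmu"  ["w" ++ S₁.mk]
32. n0.tag = 13  [C.sig * -2 - 3]
33. n0.live = "k"  [if E.mk then S₁.live else "k"]
34. n0.cnt = 8  [S₁.tag + 4]

"k"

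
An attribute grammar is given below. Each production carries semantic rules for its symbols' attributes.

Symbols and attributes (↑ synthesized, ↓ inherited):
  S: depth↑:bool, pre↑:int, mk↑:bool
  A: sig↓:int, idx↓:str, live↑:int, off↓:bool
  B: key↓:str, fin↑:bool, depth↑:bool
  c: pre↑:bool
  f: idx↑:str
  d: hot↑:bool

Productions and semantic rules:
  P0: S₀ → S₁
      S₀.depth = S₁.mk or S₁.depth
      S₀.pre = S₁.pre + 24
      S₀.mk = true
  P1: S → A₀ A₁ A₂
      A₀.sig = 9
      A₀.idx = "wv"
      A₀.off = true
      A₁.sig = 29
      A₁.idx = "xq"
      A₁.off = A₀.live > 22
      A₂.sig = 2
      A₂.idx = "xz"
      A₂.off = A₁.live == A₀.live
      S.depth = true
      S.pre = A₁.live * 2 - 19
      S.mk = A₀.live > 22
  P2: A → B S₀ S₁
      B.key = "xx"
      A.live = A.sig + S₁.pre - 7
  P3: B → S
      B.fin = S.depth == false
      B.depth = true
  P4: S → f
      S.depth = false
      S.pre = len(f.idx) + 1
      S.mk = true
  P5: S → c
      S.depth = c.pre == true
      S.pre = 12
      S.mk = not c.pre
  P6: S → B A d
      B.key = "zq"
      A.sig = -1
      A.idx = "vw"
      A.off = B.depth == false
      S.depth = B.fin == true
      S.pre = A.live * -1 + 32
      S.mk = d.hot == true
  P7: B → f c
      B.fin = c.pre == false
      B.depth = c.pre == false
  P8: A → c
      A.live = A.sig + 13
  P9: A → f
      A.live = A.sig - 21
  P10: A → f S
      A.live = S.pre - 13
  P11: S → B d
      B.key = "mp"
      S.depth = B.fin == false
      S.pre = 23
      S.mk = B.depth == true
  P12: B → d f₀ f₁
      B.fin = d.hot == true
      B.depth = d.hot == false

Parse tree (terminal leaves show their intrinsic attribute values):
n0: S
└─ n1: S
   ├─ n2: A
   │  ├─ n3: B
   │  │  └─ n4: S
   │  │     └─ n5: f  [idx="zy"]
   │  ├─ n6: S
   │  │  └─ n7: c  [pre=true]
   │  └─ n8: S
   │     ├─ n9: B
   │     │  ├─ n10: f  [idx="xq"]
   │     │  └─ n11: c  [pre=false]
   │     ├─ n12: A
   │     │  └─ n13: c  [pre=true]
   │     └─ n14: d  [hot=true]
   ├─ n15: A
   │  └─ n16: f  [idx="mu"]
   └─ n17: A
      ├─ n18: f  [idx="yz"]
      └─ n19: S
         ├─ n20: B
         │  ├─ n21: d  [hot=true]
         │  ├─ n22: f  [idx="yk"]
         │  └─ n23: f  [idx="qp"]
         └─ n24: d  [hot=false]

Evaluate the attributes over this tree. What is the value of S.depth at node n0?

1. n2.sig = 9  [9]
2. n2.idx = "wv"  ["wv"]
3. n2.off = true  [true]
4. n3.key = "xx"  ["xx"]
5. n5.idx = "zy"  [terminal]
6. n4.depth = false  [false]
7. n4.pre = 3  [len(f.idx) + 1]
8. n4.mk = true  [true]
9. n3.fin = true  [S.depth == false]
10. n3.depth = true  [true]
11. n7.pre = true  [terminal]
12. n6.depth = true  [c.pre == true]
13. n6.pre = 12  [12]
14. n6.mk = false  [not c.pre]
15. n9.key = "zq"  ["zq"]
16. n10.idx = "xq"  [terminal]
17. n11.pre = false  [terminal]
18. n9.fin = true  [c.pre == false]
19. n9.depth = true  [c.pre == false]
20. n12.sig = -1  [-1]
21. n12.idx = "vw"  ["vw"]
22. n12.off = false  [B.depth == false]
23. n13.pre = true  [terminal]
24. n12.live = 12  [A.sig + 13]
25. n14.hot = true  [terminal]
26. n8.depth = true  [B.fin == true]
27. n8.pre = 20  [A.live * -1 + 32]
28. n8.mk = true  [d.hot == true]
29. n2.live = 22  [A.sig + S₁.pre - 7]
30. n15.sig = 29  [29]
31. n15.idx = "xq"  ["xq"]
32. n15.off = false  [A₀.live > 22]
33. n16.idx = "mu"  [terminal]
34. n15.live = 8  [A.sig - 21]
35. n17.sig = 2  [2]
36. n17.idx = "xz"  ["xz"]
37. n17.off = false  [A₁.live == A₀.live]
38. n18.idx = "yz"  [terminal]
39. n20.key = "mp"  ["mp"]
40. n21.hot = true  [terminal]
41. n22.idx = "yk"  [terminal]
42. n23.idx = "qp"  [terminal]
43. n20.fin = true  [d.hot == true]
44. n20.depth = false  [d.hot == false]
45. n24.hot = false  [terminal]
46. n19.depth = false  [B.fin == false]
47. n19.pre = 23  [23]
48. n19.mk = false  [B.depth == true]
49. n17.live = 10  [S.pre - 13]
50. n1.depth = true  [true]
51. n1.pre = -3  [A₁.live * 2 - 19]
52. n1.mk = false  [A₀.live > 22]
53. n0.depth = true  [S₁.mk or S₁.depth]
54. n0.pre = 21  [S₁.pre + 24]
55. n0.mk = true  [true]

true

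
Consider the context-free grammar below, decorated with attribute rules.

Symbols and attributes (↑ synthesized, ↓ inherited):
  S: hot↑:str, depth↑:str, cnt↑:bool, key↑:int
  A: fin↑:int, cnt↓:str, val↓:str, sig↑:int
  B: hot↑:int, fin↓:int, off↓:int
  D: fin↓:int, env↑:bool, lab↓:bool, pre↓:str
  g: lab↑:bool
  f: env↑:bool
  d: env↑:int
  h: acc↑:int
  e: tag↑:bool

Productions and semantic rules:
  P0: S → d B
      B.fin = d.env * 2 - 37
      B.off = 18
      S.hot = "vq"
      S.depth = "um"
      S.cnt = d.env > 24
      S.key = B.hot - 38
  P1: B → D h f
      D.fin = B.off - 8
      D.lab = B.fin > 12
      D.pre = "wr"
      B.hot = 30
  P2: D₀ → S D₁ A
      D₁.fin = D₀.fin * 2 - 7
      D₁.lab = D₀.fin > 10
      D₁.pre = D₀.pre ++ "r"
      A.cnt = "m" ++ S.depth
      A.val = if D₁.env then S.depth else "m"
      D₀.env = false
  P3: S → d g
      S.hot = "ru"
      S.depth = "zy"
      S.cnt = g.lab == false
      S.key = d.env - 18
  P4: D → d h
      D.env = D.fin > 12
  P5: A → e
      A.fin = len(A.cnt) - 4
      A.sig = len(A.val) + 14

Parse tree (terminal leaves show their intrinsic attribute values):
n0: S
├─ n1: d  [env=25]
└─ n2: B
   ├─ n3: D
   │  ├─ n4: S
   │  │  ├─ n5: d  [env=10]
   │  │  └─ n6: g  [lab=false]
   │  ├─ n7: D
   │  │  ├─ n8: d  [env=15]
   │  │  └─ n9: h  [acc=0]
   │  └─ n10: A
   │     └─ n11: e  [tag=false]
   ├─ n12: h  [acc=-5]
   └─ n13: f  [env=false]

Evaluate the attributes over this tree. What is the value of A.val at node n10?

1. n1.env = 25  [terminal]
2. n2.fin = 13  [d.env * 2 - 37]
3. n2.off = 18  [18]
4. n3.fin = 10  [B.off - 8]
5. n3.lab = true  [B.fin > 12]
6. n3.pre = "wr"  ["wr"]
7. n5.env = 10  [terminal]
8. n6.lab = false  [terminal]
9. n4.hot = "ru"  ["ru"]
10. n4.depth = "zy"  ["zy"]
11. n4.cnt = true  [g.lab == false]
12. n4.key = -8  [d.env - 18]
13. n7.fin = 13  [D₀.fin * 2 - 7]
14. n7.lab = false  [D₀.fin > 10]
15. n7.pre = "wrr"  [D₀.pre ++ "r"]
16. n8.env = 15  [terminal]
17. n9.acc = 0  [terminal]
18. n7.env = true  [D.fin > 12]
19. n10.cnt = "mzy"  ["m" ++ S.depth]
20. n10.val = "zy"  [if D₁.env then S.depth else "m"]
21. n11.tag = false  [terminal]
22. n10.fin = -1  [len(A.cnt) - 4]
23. n10.sig = 16  [len(A.val) + 14]
24. n3.env = false  [false]
25. n12.acc = -5  [terminal]
26. n13.env = false  [terminal]
27. n2.hot = 30  [30]
28. n0.hot = "vq"  ["vq"]
29. n0.depth = "um"  ["um"]
30. n0.cnt = true  [d.env > 24]
31. n0.key = -8  [B.hot - 38]

"zy"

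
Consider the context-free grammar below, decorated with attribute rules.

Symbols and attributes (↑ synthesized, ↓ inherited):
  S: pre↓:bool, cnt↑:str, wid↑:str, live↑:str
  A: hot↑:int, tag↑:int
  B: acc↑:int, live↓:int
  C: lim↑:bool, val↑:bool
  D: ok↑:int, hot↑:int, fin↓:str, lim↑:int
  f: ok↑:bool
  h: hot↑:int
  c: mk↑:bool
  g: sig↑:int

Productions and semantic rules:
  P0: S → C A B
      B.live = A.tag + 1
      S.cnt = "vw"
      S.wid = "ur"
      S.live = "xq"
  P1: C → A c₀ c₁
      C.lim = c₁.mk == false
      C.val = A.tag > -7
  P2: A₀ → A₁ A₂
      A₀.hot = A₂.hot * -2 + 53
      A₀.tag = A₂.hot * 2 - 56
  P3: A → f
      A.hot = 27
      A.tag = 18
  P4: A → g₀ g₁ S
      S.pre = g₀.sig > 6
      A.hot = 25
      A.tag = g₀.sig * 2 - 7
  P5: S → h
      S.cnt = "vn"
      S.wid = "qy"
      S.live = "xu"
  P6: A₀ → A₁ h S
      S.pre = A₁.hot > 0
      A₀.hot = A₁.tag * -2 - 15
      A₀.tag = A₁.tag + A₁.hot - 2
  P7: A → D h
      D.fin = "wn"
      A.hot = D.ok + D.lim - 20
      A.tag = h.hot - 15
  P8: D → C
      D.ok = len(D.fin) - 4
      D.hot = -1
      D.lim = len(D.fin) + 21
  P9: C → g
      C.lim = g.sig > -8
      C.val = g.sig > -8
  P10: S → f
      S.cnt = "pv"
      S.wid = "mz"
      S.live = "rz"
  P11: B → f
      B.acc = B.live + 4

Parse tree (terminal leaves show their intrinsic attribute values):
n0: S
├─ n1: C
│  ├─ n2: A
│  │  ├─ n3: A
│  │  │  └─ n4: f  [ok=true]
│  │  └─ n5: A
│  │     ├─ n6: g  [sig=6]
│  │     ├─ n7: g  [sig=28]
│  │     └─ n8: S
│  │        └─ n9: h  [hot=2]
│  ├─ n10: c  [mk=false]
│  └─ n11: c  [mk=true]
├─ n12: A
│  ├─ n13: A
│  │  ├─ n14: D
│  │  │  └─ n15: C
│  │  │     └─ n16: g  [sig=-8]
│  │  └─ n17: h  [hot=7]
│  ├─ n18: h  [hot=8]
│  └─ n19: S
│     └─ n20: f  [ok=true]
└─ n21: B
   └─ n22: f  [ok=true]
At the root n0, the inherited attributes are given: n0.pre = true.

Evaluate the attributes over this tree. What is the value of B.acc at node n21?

1. n0.pre = true  [given at root]
2. n4.ok = true  [terminal]
3. n3.hot = 27  [27]
4. n3.tag = 18  [18]
5. n6.sig = 6  [terminal]
6. n7.sig = 28  [terminal]
7. n8.pre = false  [g₀.sig > 6]
8. n9.hot = 2  [terminal]
9. n8.cnt = "vn"  ["vn"]
10. n8.wid = "qy"  ["qy"]
11. n8.live = "xu"  ["xu"]
12. n5.hot = 25  [25]
13. n5.tag = 5  [g₀.sig * 2 - 7]
14. n2.hot = 3  [A₂.hot * -2 + 53]
15. n2.tag = -6  [A₂.hot * 2 - 56]
16. n10.mk = false  [terminal]
17. n11.mk = true  [terminal]
18. n1.lim = false  [c₁.mk == false]
19. n1.val = true  [A.tag > -7]
20. n14.fin = "wn"  ["wn"]
21. n16.sig = -8  [terminal]
22. n15.lim = false  [g.sig > -8]
23. n15.val = false  [g.sig > -8]
24. n14.ok = -2  [len(D.fin) - 4]
25. n14.hot = -1  [-1]
26. n14.lim = 23  [len(D.fin) + 21]
27. n17.hot = 7  [terminal]
28. n13.hot = 1  [D.ok + D.lim - 20]
29. n13.tag = -8  [h.hot - 15]
30. n18.hot = 8  [terminal]
31. n19.pre = true  [A₁.hot > 0]
32. n20.ok = true  [terminal]
33. n19.cnt = "pv"  ["pv"]
34. n19.wid = "mz"  ["mz"]
35. n19.live = "rz"  ["rz"]
36. n12.hot = 1  [A₁.tag * -2 - 15]
37. n12.tag = -9  [A₁.tag + A₁.hot - 2]
38. n21.live = -8  [A.tag + 1]
39. n22.ok = true  [terminal]
40. n21.acc = -4  [B.live + 4]
41. n0.cnt = "vw"  ["vw"]
42. n0.wid = "ur"  ["ur"]
43. n0.live = "xq"  ["xq"]

-4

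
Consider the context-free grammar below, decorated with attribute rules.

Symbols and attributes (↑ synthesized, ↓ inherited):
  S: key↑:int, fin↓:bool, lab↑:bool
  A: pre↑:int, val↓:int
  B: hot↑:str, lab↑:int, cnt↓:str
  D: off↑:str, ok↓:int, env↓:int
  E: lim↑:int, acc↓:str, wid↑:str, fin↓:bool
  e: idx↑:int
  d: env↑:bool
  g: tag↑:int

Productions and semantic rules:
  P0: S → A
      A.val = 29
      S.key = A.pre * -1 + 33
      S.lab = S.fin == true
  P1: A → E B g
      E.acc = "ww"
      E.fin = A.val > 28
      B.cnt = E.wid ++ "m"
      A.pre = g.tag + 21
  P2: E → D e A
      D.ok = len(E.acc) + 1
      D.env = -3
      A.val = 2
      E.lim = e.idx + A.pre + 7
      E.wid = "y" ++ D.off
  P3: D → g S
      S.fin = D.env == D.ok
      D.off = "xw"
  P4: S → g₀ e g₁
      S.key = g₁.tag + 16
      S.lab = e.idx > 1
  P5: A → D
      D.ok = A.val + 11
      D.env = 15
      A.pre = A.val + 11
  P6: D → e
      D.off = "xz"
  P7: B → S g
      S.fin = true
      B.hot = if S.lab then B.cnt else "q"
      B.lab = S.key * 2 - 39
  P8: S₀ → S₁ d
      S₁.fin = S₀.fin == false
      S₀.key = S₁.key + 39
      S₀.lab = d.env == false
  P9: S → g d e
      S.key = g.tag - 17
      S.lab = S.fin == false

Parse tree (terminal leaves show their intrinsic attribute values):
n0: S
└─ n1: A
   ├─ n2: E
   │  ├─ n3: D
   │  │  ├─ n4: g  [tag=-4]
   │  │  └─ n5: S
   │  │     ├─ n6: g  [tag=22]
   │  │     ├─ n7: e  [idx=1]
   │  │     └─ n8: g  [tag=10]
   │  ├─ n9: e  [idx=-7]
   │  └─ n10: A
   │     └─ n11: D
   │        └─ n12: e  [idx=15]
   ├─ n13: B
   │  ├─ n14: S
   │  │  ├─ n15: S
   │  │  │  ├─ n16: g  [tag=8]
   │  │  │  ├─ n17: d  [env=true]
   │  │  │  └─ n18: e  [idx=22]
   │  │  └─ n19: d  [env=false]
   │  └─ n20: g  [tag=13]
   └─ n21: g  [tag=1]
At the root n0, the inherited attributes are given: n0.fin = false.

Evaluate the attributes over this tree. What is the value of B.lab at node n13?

21

1. n0.fin = false  [given at root]
2. n1.val = 29  [29]
3. n2.acc = "ww"  ["ww"]
4. n2.fin = true  [A.val > 28]
5. n3.ok = 3  [len(E.acc) + 1]
6. n3.env = -3  [-3]
7. n4.tag = -4  [terminal]
8. n5.fin = false  [D.env == D.ok]
9. n6.tag = 22  [terminal]
10. n7.idx = 1  [terminal]
11. n8.tag = 10  [terminal]
12. n5.key = 26  [g₁.tag + 16]
13. n5.lab = false  [e.idx > 1]
14. n3.off = "xw"  ["xw"]
15. n9.idx = -7  [terminal]
16. n10.val = 2  [2]
17. n11.ok = 13  [A.val + 11]
18. n11.env = 15  [15]
19. n12.idx = 15  [terminal]
20. n11.off = "xz"  ["xz"]
21. n10.pre = 13  [A.val + 11]
22. n2.lim = 13  [e.idx + A.pre + 7]
23. n2.wid = "yxw"  ["y" ++ D.off]
24. n13.cnt = "yxwm"  [E.wid ++ "m"]
25. n14.fin = true  [true]
26. n15.fin = false  [S₀.fin == false]
27. n16.tag = 8  [terminal]
28. n17.env = true  [terminal]
29. n18.idx = 22  [terminal]
30. n15.key = -9  [g.tag - 17]
31. n15.lab = true  [S.fin == false]
32. n19.env = false  [terminal]
33. n14.key = 30  [S₁.key + 39]
34. n14.lab = true  [d.env == false]
35. n20.tag = 13  [terminal]
36. n13.hot = "yxwm"  [if S.lab then B.cnt else "q"]
37. n13.lab = 21  [S.key * 2 - 39]
38. n21.tag = 1  [terminal]
39. n1.pre = 22  [g.tag + 21]
40. n0.key = 11  [A.pre * -1 + 33]
41. n0.lab = false  [S.fin == true]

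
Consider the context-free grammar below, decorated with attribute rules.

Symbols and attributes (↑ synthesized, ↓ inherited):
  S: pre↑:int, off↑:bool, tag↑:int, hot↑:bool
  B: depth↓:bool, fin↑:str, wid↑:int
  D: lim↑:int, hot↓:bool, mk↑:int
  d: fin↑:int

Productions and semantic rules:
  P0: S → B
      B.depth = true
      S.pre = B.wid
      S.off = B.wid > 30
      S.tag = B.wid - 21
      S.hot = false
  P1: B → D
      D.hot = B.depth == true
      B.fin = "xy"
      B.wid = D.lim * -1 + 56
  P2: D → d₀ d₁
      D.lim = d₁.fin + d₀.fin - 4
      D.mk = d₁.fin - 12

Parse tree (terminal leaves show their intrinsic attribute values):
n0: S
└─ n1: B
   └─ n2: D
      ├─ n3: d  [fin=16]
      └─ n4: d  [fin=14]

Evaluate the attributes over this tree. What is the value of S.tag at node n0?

1. n1.depth = true  [true]
2. n2.hot = true  [B.depth == true]
3. n3.fin = 16  [terminal]
4. n4.fin = 14  [terminal]
5. n2.lim = 26  [d₁.fin + d₀.fin - 4]
6. n2.mk = 2  [d₁.fin - 12]
7. n1.fin = "xy"  ["xy"]
8. n1.wid = 30  [D.lim * -1 + 56]
9. n0.pre = 30  [B.wid]
10. n0.off = false  [B.wid > 30]
11. n0.tag = 9  [B.wid - 21]
12. n0.hot = false  [false]

9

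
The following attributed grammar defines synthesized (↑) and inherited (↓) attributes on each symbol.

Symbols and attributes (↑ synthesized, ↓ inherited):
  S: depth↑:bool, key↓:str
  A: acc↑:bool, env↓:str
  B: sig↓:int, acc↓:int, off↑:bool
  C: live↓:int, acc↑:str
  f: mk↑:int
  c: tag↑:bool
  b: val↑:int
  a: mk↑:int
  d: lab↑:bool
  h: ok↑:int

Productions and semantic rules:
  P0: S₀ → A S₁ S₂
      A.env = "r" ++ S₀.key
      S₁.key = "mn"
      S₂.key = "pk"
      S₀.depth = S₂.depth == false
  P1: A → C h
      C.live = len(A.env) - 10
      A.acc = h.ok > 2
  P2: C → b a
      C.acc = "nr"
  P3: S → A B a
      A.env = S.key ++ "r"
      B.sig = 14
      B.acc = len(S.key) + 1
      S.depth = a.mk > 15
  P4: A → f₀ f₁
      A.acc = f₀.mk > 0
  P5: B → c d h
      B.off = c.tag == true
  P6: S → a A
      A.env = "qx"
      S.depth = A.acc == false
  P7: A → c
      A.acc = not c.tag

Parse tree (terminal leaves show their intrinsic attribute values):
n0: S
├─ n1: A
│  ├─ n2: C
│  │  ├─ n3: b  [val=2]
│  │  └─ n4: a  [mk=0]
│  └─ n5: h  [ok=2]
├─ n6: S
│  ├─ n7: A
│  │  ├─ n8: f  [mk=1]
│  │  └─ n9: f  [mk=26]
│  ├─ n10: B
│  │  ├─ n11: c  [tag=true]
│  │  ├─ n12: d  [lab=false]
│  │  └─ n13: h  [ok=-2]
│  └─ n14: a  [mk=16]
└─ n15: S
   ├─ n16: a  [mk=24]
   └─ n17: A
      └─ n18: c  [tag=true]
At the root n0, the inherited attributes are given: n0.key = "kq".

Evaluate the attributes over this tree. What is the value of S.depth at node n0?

false

1. n0.key = "kq"  [given at root]
2. n1.env = "rkq"  ["r" ++ S₀.key]
3. n2.live = -7  [len(A.env) - 10]
4. n3.val = 2  [terminal]
5. n4.mk = 0  [terminal]
6. n2.acc = "nr"  ["nr"]
7. n5.ok = 2  [terminal]
8. n1.acc = false  [h.ok > 2]
9. n6.key = "mn"  ["mn"]
10. n7.env = "mnr"  [S.key ++ "r"]
11. n8.mk = 1  [terminal]
12. n9.mk = 26  [terminal]
13. n7.acc = true  [f₀.mk > 0]
14. n10.sig = 14  [14]
15. n10.acc = 3  [len(S.key) + 1]
16. n11.tag = true  [terminal]
17. n12.lab = false  [terminal]
18. n13.ok = -2  [terminal]
19. n10.off = true  [c.tag == true]
20. n14.mk = 16  [terminal]
21. n6.depth = true  [a.mk > 15]
22. n15.key = "pk"  ["pk"]
23. n16.mk = 24  [terminal]
24. n17.env = "qx"  ["qx"]
25. n18.tag = true  [terminal]
26. n17.acc = false  [not c.tag]
27. n15.depth = true  [A.acc == false]
28. n0.depth = false  [S₂.depth == false]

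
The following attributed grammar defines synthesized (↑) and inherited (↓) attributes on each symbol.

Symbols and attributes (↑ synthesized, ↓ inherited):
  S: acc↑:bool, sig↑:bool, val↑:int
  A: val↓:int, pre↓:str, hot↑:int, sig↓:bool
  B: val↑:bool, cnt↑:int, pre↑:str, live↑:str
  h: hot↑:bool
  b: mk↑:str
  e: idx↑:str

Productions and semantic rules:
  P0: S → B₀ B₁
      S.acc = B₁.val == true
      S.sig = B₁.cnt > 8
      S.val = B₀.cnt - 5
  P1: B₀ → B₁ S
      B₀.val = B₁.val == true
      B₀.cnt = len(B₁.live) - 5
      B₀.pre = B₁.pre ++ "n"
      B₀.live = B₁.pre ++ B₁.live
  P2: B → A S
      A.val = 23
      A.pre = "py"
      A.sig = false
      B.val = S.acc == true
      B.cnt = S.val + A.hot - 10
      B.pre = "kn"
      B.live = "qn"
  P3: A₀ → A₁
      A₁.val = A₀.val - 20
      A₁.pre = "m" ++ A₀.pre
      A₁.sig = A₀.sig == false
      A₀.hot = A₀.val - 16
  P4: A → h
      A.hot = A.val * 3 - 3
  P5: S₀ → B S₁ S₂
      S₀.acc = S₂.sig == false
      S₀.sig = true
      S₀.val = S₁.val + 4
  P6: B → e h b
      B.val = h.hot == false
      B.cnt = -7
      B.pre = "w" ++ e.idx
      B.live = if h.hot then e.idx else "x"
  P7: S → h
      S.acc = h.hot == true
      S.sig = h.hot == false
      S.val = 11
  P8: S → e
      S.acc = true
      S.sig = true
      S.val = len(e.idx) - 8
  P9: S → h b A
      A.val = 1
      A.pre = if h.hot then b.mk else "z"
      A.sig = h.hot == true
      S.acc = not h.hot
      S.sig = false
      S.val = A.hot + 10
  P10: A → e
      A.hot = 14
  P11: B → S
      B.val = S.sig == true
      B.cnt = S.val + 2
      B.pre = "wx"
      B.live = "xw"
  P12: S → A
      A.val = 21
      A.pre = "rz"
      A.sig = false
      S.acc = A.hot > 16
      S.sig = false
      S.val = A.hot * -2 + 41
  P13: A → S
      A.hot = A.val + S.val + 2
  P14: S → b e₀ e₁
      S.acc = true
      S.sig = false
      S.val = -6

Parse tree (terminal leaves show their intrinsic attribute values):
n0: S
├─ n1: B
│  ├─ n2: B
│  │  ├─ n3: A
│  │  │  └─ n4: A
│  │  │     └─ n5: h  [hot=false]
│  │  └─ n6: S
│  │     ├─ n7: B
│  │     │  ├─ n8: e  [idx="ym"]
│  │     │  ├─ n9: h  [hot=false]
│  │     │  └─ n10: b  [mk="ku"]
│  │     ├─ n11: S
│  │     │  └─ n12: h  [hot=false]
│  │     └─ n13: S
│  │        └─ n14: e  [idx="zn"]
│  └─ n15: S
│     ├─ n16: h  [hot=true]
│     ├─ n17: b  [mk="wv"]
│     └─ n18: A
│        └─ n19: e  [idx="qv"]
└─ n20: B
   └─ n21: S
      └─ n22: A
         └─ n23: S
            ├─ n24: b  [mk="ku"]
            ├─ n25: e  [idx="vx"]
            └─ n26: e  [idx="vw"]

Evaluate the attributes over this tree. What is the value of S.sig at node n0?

1. n3.val = 23  [23]
2. n3.pre = "py"  ["py"]
3. n3.sig = false  [false]
4. n4.val = 3  [A₀.val - 20]
5. n4.pre = "mpy"  ["m" ++ A₀.pre]
6. n4.sig = true  [A₀.sig == false]
7. n5.hot = false  [terminal]
8. n4.hot = 6  [A.val * 3 - 3]
9. n3.hot = 7  [A₀.val - 16]
10. n8.idx = "ym"  [terminal]
11. n9.hot = false  [terminal]
12. n10.mk = "ku"  [terminal]
13. n7.val = true  [h.hot == false]
14. n7.cnt = -7  [-7]
15. n7.pre = "wym"  ["w" ++ e.idx]
16. n7.live = "x"  [if h.hot then e.idx else "x"]
17. n12.hot = false  [terminal]
18. n11.acc = false  [h.hot == true]
19. n11.sig = true  [h.hot == false]
20. n11.val = 11  [11]
21. n14.idx = "zn"  [terminal]
22. n13.acc = true  [true]
23. n13.sig = true  [true]
24. n13.val = -6  [len(e.idx) - 8]
25. n6.acc = false  [S₂.sig == false]
26. n6.sig = true  [true]
27. n6.val = 15  [S₁.val + 4]
28. n2.val = false  [S.acc == true]
29. n2.cnt = 12  [S.val + A.hot - 10]
30. n2.pre = "kn"  ["kn"]
31. n2.live = "qn"  ["qn"]
32. n16.hot = true  [terminal]
33. n17.mk = "wv"  [terminal]
34. n18.val = 1  [1]
35. n18.pre = "wv"  [if h.hot then b.mk else "z"]
36. n18.sig = true  [h.hot == true]
37. n19.idx = "qv"  [terminal]
38. n18.hot = 14  [14]
39. n15.acc = false  [not h.hot]
40. n15.sig = false  [false]
41. n15.val = 24  [A.hot + 10]
42. n1.val = false  [B₁.val == true]
43. n1.cnt = -3  [len(B₁.live) - 5]
44. n1.pre = "knn"  [B₁.pre ++ "n"]
45. n1.live = "knqn"  [B₁.pre ++ B₁.live]
46. n22.val = 21  [21]
47. n22.pre = "rz"  ["rz"]
48. n22.sig = false  [false]
49. n24.mk = "ku"  [terminal]
50. n25.idx = "vx"  [terminal]
51. n26.idx = "vw"  [terminal]
52. n23.acc = true  [true]
53. n23.sig = false  [false]
54. n23.val = -6  [-6]
55. n22.hot = 17  [A.val + S.val + 2]
56. n21.acc = true  [A.hot > 16]
57. n21.sig = false  [false]
58. n21.val = 7  [A.hot * -2 + 41]
59. n20.val = false  [S.sig == true]
60. n20.cnt = 9  [S.val + 2]
61. n20.pre = "wx"  ["wx"]
62. n20.live = "xw"  ["xw"]
63. n0.acc = false  [B₁.val == true]
64. n0.sig = true  [B₁.cnt > 8]
65. n0.val = -8  [B₀.cnt - 5]

true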